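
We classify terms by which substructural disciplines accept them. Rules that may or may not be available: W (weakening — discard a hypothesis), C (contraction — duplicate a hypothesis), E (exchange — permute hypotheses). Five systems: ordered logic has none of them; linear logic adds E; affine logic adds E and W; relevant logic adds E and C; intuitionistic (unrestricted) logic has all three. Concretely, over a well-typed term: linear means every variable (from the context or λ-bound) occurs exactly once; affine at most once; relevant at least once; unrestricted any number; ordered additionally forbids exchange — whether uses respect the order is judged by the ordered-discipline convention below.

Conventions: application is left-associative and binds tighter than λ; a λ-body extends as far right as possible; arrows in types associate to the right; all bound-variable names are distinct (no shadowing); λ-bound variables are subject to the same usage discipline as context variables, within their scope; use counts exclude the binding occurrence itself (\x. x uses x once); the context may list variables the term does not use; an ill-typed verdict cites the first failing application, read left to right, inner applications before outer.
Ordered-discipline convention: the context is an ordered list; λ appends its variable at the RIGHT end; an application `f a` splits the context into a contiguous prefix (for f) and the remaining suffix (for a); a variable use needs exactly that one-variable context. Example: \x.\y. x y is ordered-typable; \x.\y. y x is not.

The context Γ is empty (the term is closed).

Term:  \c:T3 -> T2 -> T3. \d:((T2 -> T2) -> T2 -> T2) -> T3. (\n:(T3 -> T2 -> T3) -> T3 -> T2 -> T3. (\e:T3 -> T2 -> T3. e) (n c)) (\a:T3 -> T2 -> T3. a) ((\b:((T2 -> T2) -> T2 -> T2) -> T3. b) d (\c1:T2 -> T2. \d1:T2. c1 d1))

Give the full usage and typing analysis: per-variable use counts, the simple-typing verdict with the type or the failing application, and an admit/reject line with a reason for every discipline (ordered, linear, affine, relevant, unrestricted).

variable uses: c [bound]: 1×, d [bound]: 1×, n [bound]: 1×, e [bound]: 1×, a [bound]: 1×, b [bound]: 1×, c1 [bound]: 1×, d1 [bound]: 1×
use order (left to right): e, n, c, a, b, d, c1, d1
typing: well-typed at (T3 -> T2 -> T3) -> (((T2 -> T2) -> T2 -> T2) -> T3) -> T2 -> T3
ordered: ✗, needs exchange: uses follow e, n, c, a, b, d, c1, d1
linear: ✓, single use per variable (c, d, n, e, a, b, c1, d1)
affine: ✓, none of c, d, n, e, a, b, c1, d1 used more than once
relevant: ✓, every one of c, d, n, e, a, b, c1, d1 appears
unrestricted: ✓, well-typed at (T3 -> T2 -> T3) -> (((T2 -> T2) -> T2 -> T2) -> T3) -> T2 -> T3; no restrictions here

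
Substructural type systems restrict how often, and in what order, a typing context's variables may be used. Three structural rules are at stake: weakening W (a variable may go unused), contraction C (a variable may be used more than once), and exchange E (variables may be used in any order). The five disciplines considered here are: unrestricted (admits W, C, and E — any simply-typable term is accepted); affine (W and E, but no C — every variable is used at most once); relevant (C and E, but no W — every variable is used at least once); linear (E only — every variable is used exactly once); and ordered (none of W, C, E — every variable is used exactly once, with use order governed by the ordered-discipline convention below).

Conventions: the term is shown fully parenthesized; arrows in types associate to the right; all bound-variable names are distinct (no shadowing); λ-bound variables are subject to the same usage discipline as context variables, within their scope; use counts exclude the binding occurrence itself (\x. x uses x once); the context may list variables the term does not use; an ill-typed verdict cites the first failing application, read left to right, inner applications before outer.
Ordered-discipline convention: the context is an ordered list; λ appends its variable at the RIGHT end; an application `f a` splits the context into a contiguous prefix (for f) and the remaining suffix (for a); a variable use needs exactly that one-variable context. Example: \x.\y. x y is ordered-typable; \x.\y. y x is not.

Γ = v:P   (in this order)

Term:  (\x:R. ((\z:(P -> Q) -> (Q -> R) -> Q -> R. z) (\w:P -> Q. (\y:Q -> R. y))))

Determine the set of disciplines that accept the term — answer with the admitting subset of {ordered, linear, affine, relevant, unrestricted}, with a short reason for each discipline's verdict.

accepted by: affine, unrestricted
counts: v ×0, x (bound) ×0, z (bound) ×1, w (bound) ×0, y (bound) ×1
use order (left to right): z, y
typing: well-typed — term : R -> (P -> Q) -> (Q -> R) -> Q -> R
ordered ✗ (unused: v, x, w — weakening required)
linear ✗ (unused: v, x, w — weakening required)
affine ✓ (no duplicate uses among v, x, z, w, y)
relevant ✗ (unused: v, x, w — weakening required)
unrestricted ✓ (typability at R -> (P -> Q) -> (Q -> R) -> Q -> R is all that's needed)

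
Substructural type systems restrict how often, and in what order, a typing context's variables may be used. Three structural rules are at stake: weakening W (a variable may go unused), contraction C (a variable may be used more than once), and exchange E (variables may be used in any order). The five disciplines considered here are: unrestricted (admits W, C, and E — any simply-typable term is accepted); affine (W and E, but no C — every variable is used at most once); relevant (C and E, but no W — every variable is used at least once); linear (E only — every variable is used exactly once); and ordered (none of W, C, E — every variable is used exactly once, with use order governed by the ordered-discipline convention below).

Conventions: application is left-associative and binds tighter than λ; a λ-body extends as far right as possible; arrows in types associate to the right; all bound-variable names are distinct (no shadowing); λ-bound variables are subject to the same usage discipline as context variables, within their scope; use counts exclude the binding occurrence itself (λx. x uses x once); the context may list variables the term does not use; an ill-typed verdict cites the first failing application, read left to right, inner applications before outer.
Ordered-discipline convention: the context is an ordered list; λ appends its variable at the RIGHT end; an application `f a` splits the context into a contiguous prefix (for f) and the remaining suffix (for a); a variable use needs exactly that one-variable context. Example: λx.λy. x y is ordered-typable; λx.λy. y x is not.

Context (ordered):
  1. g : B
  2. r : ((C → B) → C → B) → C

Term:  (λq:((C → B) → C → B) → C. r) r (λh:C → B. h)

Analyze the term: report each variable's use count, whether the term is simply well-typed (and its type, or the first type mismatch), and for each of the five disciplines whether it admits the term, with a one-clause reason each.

use counts: g: 0×; r: 2×; q (λ-bound): 0×; h (λ-bound): 1×
uses in reading order: r, r, h
typing: well-typed at C
ordered: ✗ — uses contraction: r ×2; unused: g, q — weakening required
linear: ✗ — uses contraction: r ×2; unused: g, q — weakening required
affine: ✗ — uses contraction: r ×2
relevant: ✗ — unused: g, q — weakening required
unrestricted: ✓ — well-typed at C; no restrictions here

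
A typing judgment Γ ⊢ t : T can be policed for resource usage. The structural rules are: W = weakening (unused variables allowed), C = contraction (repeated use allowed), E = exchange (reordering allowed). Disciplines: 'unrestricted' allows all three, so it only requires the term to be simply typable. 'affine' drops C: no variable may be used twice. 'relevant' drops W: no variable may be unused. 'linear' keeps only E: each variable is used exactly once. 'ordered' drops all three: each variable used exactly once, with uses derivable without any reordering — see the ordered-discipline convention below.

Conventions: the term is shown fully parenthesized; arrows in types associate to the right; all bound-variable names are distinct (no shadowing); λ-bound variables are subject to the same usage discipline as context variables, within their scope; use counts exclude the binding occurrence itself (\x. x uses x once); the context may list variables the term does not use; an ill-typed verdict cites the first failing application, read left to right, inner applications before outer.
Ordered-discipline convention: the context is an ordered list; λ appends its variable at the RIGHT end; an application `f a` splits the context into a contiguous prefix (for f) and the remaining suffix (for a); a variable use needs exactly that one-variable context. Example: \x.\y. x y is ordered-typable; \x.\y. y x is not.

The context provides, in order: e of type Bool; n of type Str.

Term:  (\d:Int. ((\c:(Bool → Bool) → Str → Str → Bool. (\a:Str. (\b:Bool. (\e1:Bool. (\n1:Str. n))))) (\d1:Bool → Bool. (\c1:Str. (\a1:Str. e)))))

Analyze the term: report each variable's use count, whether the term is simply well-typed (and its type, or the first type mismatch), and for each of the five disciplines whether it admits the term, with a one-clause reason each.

usage: e: 1×; n: 1×; d [bound]: 0×; c [bound]: 0×; a [bound]: 0×; b [bound]: 0×; e1 [bound]: 0×; n1 [bound]: 0×; d1 [bound]: 0×; c1 [bound]: 0×; a1 [bound]: 0×
uses in reading order: n, e
typing: ✓ — Int → Str → Bool → Bool → Str → Str
ordered: ✗ — needs weakening: d, c, a, b, e1, n1, d1, c1, a1 unused
linear: ✗ — needs weakening: d, c, a, b, e1, n1, d1, c1, a1 unused
affine: ✓ — e, n, d, c, a, b, e1, n1, d1, c1, a1: no repeats, contraction unneeded
relevant: ✗ — needs weakening: d, c, a, b, e1, n1, d1, c1, a1 unused
unrestricted: ✓ — simply typable at Int → Str → Bool → Bool → Str → Str; W, C, E all held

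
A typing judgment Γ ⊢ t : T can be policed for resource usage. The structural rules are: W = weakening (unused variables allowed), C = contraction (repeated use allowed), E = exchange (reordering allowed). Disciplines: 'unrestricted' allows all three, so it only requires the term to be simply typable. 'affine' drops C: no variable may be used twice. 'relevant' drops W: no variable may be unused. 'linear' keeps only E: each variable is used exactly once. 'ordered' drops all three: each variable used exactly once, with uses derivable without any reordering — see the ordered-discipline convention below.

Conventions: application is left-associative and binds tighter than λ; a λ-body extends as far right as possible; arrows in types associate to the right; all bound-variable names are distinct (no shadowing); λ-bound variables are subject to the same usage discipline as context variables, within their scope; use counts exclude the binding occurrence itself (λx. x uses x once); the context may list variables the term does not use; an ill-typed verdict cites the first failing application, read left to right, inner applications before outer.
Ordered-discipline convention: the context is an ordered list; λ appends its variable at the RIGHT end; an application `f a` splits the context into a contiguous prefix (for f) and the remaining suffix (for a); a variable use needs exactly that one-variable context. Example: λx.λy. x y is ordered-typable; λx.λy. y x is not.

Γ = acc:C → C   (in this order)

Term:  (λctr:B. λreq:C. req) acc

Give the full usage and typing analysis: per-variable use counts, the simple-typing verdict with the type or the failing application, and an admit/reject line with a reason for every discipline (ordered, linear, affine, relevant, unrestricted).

use counts: acc: 1; ctr (bound): 0; req (bound): 1
uses in reading order: req, acc
typing: ill-typed: argument of type C → C where B is required
ordered: ✗, a type mismatch blocks all five
linear: ✗, the type mismatch rejects it
affine: ✗, not simply typable
relevant: ✗, fails simple typing
unrestricted: ✗, a type mismatch blocks all five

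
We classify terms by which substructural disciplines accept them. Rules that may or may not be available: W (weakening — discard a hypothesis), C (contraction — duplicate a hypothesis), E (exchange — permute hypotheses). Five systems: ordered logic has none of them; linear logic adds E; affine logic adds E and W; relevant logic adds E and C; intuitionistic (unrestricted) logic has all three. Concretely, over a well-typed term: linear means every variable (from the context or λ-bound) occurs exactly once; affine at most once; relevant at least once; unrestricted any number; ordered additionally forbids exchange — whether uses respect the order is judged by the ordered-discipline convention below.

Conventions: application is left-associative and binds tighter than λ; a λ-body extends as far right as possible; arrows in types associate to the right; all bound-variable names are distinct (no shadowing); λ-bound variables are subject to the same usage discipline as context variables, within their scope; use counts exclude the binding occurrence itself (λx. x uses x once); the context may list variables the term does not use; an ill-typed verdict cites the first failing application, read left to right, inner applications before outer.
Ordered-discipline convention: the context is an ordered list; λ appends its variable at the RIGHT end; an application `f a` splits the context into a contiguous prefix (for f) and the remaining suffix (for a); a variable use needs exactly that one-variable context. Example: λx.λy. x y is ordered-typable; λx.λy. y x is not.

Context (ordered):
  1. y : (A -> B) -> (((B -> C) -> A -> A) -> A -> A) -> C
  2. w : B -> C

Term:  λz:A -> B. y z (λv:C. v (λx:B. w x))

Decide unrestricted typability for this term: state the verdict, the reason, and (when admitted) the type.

no — a type mismatch blocks all five
usage: y=1, w=1, z (bound)=1, v (bound)=1, x (bound)=1
left-to-right use order: y, z, v, w, x
typing: ill-typed: non-function type C applied to an argument
per-discipline verdicts: ordered ✗; linear ✗; affine ✗; relevant ✗; unrestricted ✗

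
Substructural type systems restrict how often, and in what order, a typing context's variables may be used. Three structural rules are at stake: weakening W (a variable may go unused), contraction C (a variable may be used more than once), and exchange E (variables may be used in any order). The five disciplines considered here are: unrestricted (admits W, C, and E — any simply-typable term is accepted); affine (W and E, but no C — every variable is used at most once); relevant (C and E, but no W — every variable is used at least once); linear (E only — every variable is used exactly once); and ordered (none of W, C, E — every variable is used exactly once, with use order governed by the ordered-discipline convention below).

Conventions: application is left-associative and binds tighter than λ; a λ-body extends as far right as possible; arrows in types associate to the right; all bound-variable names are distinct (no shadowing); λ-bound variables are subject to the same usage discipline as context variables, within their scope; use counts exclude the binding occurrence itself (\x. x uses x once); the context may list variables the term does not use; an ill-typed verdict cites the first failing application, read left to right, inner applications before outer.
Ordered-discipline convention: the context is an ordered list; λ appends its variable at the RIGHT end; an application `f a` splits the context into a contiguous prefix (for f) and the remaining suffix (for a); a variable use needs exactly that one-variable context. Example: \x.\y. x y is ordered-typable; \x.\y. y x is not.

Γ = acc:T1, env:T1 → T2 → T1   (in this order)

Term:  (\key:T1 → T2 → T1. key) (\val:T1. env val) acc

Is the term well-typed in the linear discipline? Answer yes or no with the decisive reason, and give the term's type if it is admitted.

yes — each of acc, env, key, val used exactly once; term : T2 → T1
use counts: acc=1, env=1, key (λ-bound)=1, val (λ-bound)=1
use order (left to right): key, env, val, acc
typing: the term checks, with type T2 → T1
per-discipline verdicts: ordered ✗, linear ✓, affine ✓, relevant ✓, unrestricted ✓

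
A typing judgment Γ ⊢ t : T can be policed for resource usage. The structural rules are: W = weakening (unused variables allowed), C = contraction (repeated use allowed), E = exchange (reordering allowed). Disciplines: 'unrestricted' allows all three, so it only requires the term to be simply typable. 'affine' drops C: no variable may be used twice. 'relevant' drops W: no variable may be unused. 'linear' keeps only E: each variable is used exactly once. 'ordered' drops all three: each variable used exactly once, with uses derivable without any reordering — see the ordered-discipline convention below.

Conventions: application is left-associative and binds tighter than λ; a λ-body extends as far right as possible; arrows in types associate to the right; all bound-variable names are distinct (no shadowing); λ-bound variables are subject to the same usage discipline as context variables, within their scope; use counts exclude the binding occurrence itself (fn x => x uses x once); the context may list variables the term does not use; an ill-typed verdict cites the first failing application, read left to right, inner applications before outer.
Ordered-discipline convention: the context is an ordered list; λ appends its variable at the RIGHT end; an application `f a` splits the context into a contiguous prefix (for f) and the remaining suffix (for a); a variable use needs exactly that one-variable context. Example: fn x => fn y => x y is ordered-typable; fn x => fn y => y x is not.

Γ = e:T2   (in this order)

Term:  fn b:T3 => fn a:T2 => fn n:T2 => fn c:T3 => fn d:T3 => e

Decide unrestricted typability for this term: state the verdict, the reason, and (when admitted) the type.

yes — typability at T3 -> T2 -> T2 -> T3 -> T3 -> T2 is all that's needed; term : T3 -> T2 -> T2 -> T3 -> T3 -> T2
use counts: e: 1, b (λ-bound): 0, a (λ-bound): 0, n (λ-bound): 0, c (λ-bound): 0, d (λ-bound): 0
uses in reading order: e
typing: ✓ — T3 -> T2 -> T2 -> T3 -> T3 -> T2
per-discipline verdicts: ordered ✗ · linear ✗ · affine ✓ · relevant ✗ · unrestricted ✓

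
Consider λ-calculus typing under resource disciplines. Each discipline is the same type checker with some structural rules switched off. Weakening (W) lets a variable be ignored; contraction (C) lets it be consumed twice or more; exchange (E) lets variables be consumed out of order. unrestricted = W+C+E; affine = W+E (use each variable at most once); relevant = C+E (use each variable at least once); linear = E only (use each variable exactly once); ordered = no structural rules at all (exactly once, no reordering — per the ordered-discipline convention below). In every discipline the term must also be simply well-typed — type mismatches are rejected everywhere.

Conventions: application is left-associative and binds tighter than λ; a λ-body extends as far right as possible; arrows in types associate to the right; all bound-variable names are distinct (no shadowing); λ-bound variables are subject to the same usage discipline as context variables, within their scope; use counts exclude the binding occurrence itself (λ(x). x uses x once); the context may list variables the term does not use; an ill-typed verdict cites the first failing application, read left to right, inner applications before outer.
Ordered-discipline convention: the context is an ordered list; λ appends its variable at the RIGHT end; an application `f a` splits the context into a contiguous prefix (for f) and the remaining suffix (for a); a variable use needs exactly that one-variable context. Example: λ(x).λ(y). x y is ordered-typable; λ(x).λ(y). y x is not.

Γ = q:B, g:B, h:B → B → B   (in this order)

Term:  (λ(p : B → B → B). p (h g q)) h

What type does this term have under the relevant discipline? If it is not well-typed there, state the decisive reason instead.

term : B → B
use counts: q: 1, g: 1, h: 2, p [bound]: 1
use order (left to right): p, h, g, q, h
typing: the term checks, with type B → B
per-discipline verdicts: ordered ✗ · linear ✗ · affine ✗ · relevant ✓ · unrestricted ✓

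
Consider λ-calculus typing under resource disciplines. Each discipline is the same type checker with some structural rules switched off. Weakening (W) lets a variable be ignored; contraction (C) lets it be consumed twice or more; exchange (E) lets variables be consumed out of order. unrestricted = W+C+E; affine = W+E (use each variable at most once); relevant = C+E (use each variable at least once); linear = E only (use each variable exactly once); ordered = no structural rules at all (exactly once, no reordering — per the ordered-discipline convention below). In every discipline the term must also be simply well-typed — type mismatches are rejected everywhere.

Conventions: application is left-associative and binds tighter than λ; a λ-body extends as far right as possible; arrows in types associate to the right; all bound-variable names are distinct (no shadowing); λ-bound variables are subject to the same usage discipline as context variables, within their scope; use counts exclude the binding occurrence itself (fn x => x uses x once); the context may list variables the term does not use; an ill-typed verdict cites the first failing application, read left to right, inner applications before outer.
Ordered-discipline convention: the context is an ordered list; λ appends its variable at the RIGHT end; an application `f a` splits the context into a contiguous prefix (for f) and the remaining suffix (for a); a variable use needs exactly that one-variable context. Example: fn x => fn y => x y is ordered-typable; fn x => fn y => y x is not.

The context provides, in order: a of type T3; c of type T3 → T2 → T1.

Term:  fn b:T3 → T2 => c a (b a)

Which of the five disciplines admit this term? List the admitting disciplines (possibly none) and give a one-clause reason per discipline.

admitted by: relevant, unrestricted
counts: a: 2, c: 1, b [bound]: 1
uses in reading order: c, a, b, a
typing: the term checks, with type (T3 → T2) → T1
ordered: ✗, uses contraction: a ×2
linear: ✗, uses contraction: a ×2
affine: ✗, uses contraction: a ×2
relevant: ✓, a, c, b: all used, weakening unneeded
unrestricted: ✓, typability at (T3 → T2) → T1 is all that's needed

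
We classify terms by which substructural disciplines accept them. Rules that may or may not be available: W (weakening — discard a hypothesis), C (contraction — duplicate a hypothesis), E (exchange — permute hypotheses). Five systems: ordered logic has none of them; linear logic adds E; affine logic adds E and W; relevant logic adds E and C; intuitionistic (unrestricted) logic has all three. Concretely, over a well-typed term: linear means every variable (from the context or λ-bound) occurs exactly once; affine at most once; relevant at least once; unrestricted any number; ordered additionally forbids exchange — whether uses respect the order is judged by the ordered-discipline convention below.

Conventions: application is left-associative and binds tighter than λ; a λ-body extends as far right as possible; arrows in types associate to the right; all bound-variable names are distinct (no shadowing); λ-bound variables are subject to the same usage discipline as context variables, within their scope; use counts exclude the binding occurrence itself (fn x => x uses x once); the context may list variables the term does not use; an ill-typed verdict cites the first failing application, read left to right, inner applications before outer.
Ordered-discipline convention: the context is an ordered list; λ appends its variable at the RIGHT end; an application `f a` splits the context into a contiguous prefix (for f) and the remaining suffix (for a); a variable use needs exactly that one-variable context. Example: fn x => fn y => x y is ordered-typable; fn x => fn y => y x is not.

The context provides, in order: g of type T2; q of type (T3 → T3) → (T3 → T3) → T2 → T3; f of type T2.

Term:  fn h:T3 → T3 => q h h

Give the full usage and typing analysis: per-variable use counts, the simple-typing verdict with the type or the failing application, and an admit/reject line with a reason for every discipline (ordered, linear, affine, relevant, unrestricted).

usage: g: 0×; q: 1×; f: 0×; h (λ-bound): 2×
order of uses: q, h, h
typing: ✓ — (T3 → T3) → T2 → T3
ordered: ✗ — h ×2 used more than once (contraction); needs weakening: g, f unused
linear: ✗ — h ×2 used more than once (contraction); needs weakening: g, f unused
affine: ✗ — h ×2 used more than once (contraction)
relevant: ✗ — needs weakening: g, f unused
unrestricted: ✓ — simply typable at (T3 → T3) → T2 → T3; W, C, E all held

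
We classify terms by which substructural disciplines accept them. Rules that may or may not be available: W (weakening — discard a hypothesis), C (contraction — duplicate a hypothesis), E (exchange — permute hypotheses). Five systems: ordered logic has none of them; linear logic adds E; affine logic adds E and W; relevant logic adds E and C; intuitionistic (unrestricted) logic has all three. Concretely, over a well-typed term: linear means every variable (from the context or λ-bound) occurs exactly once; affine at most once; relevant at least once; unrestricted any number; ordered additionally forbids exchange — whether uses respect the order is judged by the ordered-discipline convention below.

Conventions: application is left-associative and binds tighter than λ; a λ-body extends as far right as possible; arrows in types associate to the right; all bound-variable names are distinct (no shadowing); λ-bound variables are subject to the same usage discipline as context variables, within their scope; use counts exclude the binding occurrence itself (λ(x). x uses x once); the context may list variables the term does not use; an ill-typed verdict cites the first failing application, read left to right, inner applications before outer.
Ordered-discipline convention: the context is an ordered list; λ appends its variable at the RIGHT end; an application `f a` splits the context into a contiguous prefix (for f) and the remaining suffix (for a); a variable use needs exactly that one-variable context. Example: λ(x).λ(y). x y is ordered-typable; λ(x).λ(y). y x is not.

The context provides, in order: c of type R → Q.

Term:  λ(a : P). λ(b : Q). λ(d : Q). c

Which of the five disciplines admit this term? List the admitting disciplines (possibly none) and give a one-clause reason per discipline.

admitted by: affine, unrestricted
counts: c=1; a (λ-bound)=0; b (λ-bound)=0; d (λ-bound)=0
left-to-right use order: c
typing: ✓ — P → Q → Q → R → Q
ordered: ✗ — a, b, d left unused
linear: ✗ — a, b, d left unused
affine: ✓ — none of c, a, b, d used more than once
relevant: ✗ — a, b, d left unused
unrestricted: ✓ — well-typed at P → Q → Q → R → Q; no restrictions here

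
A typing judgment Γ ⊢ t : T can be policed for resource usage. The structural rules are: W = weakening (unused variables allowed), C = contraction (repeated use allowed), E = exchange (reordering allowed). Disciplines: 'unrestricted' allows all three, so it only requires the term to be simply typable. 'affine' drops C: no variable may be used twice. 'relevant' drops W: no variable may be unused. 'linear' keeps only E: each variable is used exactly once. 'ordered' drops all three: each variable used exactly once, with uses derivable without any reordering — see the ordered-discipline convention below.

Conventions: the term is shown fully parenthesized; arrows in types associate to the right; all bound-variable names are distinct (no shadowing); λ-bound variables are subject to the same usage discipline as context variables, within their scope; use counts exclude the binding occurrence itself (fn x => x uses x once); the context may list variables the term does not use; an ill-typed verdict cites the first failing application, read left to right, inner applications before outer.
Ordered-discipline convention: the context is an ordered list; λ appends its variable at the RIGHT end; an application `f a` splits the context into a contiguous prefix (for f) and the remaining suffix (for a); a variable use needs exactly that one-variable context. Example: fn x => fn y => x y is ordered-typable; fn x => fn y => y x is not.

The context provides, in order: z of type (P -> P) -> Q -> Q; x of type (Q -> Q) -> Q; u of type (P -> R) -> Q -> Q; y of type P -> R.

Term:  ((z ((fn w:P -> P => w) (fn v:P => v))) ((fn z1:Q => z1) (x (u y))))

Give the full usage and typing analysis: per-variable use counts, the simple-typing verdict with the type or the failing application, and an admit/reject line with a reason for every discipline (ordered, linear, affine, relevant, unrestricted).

variable uses: z=1, x=1, u=1, y=1, w (λ-bound)=1, v (λ-bound)=1, z1 (λ-bound)=1
use order (left to right): z, w, v, z1, x, u, y
typing: ✓ — Q
ordered ✓ (z, x, u, y, w, v, z1: once each, no exchange needed)
linear ✓ (each of z, x, u, y, w, v, z1 used exactly once)
affine ✓ (none of z, x, u, y, w, v, z1 used more than once)
relevant ✓ (at least one use each (z, x, u, y, w, v, z1))
unrestricted ✓ (well-typed at Q; no restrictions here)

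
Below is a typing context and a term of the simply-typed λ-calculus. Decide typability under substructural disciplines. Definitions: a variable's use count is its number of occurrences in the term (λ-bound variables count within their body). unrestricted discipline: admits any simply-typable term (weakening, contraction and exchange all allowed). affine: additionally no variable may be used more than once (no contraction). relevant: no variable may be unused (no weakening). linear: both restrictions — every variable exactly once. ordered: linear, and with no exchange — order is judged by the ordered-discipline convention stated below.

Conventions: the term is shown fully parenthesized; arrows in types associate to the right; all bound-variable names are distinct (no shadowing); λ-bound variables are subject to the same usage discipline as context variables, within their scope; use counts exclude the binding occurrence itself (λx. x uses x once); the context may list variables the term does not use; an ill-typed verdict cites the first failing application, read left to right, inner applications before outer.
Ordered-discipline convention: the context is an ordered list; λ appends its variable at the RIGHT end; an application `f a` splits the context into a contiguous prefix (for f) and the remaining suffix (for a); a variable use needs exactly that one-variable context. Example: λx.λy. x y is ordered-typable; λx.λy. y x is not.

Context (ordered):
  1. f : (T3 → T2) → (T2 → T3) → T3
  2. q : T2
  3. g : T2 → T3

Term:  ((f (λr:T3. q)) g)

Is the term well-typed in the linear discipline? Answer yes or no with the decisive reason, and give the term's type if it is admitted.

no — r never used (weakening)
counts: f=1; q=1; g=1; r (bound)=0
left-to-right use order: f, q, g
typing: ✓ — T3
summary: ordered ✗, linear ✗, affine ✓, relevant ✗, unrestricted ✓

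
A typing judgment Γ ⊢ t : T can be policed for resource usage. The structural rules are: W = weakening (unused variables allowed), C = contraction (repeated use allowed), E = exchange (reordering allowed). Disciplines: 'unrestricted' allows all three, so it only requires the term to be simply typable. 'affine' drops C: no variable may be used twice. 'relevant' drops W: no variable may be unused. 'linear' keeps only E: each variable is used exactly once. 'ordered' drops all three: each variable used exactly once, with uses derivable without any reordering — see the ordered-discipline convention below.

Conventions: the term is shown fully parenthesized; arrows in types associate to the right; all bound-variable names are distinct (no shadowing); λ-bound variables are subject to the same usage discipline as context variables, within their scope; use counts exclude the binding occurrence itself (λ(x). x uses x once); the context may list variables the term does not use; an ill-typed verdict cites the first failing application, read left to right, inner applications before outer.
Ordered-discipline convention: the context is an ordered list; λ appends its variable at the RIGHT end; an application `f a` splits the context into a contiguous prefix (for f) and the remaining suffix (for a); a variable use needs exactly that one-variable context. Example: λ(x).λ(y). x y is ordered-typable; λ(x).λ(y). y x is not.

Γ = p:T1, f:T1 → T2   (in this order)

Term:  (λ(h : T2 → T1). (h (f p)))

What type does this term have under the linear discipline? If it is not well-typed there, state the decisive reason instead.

term : (T2 → T1) → T1
use counts: p=1; f=1; h [bound]=1
left-to-right use order: h, f, p
typing: the term checks, with type (T2 → T1) → T1
per-discipline verdicts: ordered ✗, linear ✓, affine ✓, relevant ✓, unrestricted ✓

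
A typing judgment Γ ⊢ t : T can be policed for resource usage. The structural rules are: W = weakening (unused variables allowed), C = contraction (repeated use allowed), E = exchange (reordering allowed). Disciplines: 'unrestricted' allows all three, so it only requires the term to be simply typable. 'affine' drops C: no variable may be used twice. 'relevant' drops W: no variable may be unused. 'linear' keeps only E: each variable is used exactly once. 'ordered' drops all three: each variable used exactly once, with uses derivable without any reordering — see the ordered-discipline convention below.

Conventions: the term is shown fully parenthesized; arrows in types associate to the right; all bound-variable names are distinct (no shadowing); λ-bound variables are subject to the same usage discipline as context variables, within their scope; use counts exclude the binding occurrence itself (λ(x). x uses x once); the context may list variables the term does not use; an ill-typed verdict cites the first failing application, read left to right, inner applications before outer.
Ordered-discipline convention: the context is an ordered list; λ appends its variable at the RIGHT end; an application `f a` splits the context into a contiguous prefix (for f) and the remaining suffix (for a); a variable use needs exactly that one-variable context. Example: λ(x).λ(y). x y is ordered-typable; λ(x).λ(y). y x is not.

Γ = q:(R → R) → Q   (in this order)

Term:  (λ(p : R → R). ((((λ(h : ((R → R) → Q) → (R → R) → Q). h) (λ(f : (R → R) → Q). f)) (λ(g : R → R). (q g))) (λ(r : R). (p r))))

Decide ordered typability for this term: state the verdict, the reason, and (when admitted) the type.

yes — one use each (q, p, h, f, g, r); ordered split holds; term : (R → R) → Q
counts: q: 1×, p (λ-bound): 1×, h (λ-bound): 1×, f (λ-bound): 1×, g (λ-bound): 1×, r (λ-bound): 1×
order of uses: h, f, q, g, p, r
typing: ✓ — (R → R) → Q
summary: ordered ✓, linear ✓, affine ✓, relevant ✓, unrestricted ✓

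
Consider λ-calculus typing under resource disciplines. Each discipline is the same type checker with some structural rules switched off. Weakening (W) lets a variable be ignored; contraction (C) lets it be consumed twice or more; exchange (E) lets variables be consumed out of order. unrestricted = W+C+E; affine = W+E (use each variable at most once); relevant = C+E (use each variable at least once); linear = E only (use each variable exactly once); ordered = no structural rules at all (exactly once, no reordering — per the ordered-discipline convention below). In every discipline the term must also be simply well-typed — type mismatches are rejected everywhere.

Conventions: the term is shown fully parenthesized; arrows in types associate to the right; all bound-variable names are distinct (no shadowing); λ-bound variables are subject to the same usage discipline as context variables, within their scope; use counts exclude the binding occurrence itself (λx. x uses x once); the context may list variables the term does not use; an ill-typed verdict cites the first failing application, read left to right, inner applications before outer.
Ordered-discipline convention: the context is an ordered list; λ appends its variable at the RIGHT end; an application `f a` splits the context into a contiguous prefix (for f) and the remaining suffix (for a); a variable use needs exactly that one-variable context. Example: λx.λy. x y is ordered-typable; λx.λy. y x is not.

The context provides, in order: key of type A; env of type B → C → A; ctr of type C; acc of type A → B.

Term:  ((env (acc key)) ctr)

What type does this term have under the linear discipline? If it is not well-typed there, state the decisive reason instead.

term : A
variable uses: key: 1×, env: 1×, ctr: 1×, acc: 1×
uses in reading order: env, acc, key, ctr
typing: well-typed at A
across the five disciplines: ordered ✗ | linear ✓ | affine ✓ | relevant ✓ | unrestricted ✓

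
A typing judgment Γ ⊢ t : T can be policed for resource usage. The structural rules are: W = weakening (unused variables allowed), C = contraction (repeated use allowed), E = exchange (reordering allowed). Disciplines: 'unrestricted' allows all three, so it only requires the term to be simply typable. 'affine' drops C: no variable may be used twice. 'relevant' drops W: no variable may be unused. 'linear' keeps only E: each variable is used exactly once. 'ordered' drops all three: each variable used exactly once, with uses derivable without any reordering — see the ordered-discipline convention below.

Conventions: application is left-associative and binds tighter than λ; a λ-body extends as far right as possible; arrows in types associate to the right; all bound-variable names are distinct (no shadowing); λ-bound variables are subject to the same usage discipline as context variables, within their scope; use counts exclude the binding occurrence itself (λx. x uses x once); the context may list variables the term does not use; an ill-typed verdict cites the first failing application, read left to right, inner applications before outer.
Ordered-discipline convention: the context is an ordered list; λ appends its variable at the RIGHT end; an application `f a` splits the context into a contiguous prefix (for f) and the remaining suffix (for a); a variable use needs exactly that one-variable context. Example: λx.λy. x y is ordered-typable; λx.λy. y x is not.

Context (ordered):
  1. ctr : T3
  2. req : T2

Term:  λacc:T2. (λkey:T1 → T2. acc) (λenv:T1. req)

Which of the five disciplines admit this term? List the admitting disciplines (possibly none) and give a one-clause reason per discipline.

admitting disciplines: affine, unrestricted
use counts: ctr: 0×; req: 1×; acc (λ-bound): 1×; key (λ-bound): 0×; env (λ-bound): 0×
uses in reading order: acc, req
typing: ✓ — T2 → T2
ordered: ✗, ctr, key, env never used (weakening)
linear: ✗, ctr, key, env never used (weakening)
affine: ✓, at most one use each (ctr, req, acc, key, env)
relevant: ✗, ctr, key, env never used (weakening)
unrestricted: ✓, simply typable at T2 → T2; W, C, E all held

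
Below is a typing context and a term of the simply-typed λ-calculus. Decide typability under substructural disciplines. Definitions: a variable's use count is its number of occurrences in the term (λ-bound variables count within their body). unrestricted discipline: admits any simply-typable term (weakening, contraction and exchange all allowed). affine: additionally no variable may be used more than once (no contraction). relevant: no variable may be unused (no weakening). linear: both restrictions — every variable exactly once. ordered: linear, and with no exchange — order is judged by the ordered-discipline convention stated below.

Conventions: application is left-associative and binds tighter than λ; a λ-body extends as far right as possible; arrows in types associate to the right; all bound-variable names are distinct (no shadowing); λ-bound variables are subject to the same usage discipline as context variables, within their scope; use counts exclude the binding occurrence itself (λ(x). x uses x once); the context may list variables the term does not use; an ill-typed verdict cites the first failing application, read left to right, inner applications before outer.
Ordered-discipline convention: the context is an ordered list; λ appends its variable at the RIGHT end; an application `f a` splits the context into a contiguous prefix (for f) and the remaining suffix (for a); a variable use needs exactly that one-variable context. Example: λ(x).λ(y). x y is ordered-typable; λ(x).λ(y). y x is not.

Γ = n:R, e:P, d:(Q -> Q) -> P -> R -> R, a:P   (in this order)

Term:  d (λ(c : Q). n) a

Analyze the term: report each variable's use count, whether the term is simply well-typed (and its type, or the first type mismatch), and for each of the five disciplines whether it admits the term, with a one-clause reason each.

variable uses: n ×1; e ×0; d ×1; a ×1; c (bound) ×0
uses in reading order: d, n, a
typing: ill-typed: argument of type Q -> R where Q -> Q is required
ordered: ✗ — a type mismatch blocks all five
linear: ✗ — the type mismatch rejects it
affine: ✗ — not simply typable
relevant: ✗ — fails simple typing
unrestricted: ✗ — a type mismatch blocks all five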